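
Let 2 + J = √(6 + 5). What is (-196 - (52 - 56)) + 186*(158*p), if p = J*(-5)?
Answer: 293688 - 146940*√11 ≈ -1.9366e+5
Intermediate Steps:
J = -2 + √11 (J = -2 + √(6 + 5) = -2 + √11 ≈ 1.3166)
p = 10 - 5*√11 (p = (-2 + √11)*(-5) = 10 - 5*√11 ≈ -6.5831)
(-196 - (52 - 56)) + 186*(158*p) = (-196 - (52 - 56)) + 186*(158*(10 - 5*√11)) = (-196 - 1*(-4)) + 186*(1580 - 790*√11) = (-196 + 4) + (293880 - 146940*√11) = -192 + (293880 - 146940*√11) = 293688 - 146940*√11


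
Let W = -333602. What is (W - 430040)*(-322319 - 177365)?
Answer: 381579689128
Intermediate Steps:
(W - 430040)*(-322319 - 177365) = (-333602 - 430040)*(-322319 - 177365) = -763642*(-499684) = 381579689128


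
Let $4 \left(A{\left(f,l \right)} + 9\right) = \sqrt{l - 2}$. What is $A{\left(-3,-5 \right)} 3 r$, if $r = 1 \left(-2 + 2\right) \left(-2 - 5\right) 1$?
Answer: $0$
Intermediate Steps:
$A{\left(f,l \right)} = -9 + \frac{\sqrt{-2 + l}}{4}$ ($A{\left(f,l \right)} = -9 + \frac{\sqrt{l - 2}}{4} = -9 + \frac{\sqrt{-2 + l}}{4}$)
$r = 0$ ($r = 1 \cdot 0 \left(-7\right) 1 = 1 \cdot 0 \cdot 1 = 0 \cdot 1 = 0$)
$A{\left(-3,-5 \right)} 3 r = \left(-9 + \frac{\sqrt{-2 - 5}}{4}\right) 3 \cdot 0 = \left(-9 + \frac{\sqrt{-7}}{4}\right) 3 \cdot 0 = \left(-9 + \frac{i \sqrt{7}}{4}\right) 3 \cdot 0 = \left(-27 + \frac{3 i \sqrt{7}}{4}\right) 0 = 0$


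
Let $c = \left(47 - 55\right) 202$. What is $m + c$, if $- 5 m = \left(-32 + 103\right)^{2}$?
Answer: $- \frac{13121}{5} \approx -2624.2$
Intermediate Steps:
$m = - \frac{5041}{5}$ ($m = - \frac{\left(-32 + 103\right)^{2}}{5} = - \frac{71^{2}}{5} = \left(- \frac{1}{5}\right) 5041 = - \frac{5041}{5} \approx -1008.2$)
$c = -1616$ ($c = \left(47 - 55\right) 202 = \left(-8\right) 202 = -1616$)
$m + c = - \frac{5041}{5} - 1616 = - \frac{13121}{5}$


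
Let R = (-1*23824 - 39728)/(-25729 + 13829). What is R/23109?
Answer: 5296/22916425 ≈ 0.00023110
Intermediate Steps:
R = 15888/2975 (R = (-23824 - 39728)/(-11900) = -63552*(-1/11900) = 15888/2975 ≈ 5.3405)
R/23109 = (15888/2975)/23109 = (15888/2975)*(1/23109) = 5296/22916425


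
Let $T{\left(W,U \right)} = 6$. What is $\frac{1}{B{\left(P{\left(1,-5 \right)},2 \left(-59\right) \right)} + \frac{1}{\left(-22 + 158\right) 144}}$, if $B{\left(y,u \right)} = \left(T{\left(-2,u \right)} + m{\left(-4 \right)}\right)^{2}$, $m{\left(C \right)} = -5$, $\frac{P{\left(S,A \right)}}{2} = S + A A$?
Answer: $\frac{19584}{19585} \approx 0.99995$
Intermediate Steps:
$P{\left(S,A \right)} = 2 S + 2 A^{2}$ ($P{\left(S,A \right)} = 2 \left(S + A A\right) = 2 \left(S + A^{2}\right) = 2 S + 2 A^{2}$)
$B{\left(y,u \right)} = 1$ ($B{\left(y,u \right)} = \left(6 - 5\right)^{2} = 1^{2} = 1$)
$\frac{1}{B{\left(P{\left(1,-5 \right)},2 \left(-59\right) \right)} + \frac{1}{\left(-22 + 158\right) 144}} = \frac{1}{1 + \frac{1}{\left(-22 + 158\right) 144}} = \frac{1}{1 + \frac{1}{136 \cdot 144}} = \frac{1}{1 + \frac{1}{19584}} = \frac{1}{\frac{19585}{19584}} = \frac{19584}{19585}$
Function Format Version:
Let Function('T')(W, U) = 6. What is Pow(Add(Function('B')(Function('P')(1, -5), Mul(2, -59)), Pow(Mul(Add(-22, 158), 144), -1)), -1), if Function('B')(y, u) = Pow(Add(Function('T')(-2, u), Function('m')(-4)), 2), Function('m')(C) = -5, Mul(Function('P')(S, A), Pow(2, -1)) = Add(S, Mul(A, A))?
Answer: Rational(19584, 19585) ≈ 0.99995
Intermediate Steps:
Function('P')(S, A) = Add(Mul(2, S), Mul(2, Pow(A, 2))) (Function('P')(S, A) = Mul(2, Add(S, Mul(A, A))) = Mul(2, Add(S, Pow(A, 2))) = Add(Mul(2, S), Mul(2, Pow(A, 2))))
Function('B')(y, u) = 1 (Function('B')(y, u) = Pow(Add(6, -5), 2) = Pow(1, 2) = 1)
Pow(Add(Function('B')(Function('P')(1, -5), Mul(2, -59)), Pow(Mul(Add(-22, 158), 144), -1)), -1) = Pow(Add(1, Pow(Mul(Add(-22, 158), 144), -1)), -1) = Pow(Add(1, Pow(Mul(136, 144), -1)), -1) = Pow(Add(1, Pow(19584, -1)), -1) = Pow(Add(1, Rational(1, 19584)), -1) = Pow(Rational(19585, 19584), -1) = Rational(19584, 19585)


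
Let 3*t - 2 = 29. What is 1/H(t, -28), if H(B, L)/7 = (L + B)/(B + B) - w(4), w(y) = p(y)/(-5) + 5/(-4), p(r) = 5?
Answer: 124/1211 ≈ 0.10239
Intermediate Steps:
t = 31/3 (t = ⅔ + (⅓)*29 = ⅔ + 29/3 = 31/3 ≈ 10.333)
w(y) = -9/4 (w(y) = 5/(-5) + 5/(-4) = 5*(-⅕) + 5*(-¼) = -1 - 5/4 = -9/4)
H(B, L) = 63/4 + 7*(B + L)/(2*B) (H(B, L) = 7*((L + B)/(B + B) - 1*(-9/4)) = 7*((B + L)/((2*B)) + 9/4) = 7*((B + L)*(1/(2*B)) + 9/4) = 7*((B + L)/(2*B) + 9/4) = 7*(9/4 + (B + L)/(2*B)) = 63/4 + 7*(B + L)/(2*B))
1/H(t, -28) = 1/(7*(2*(-28) + 11*(31/3))/(4*(31/3))) = 1/((7/4)*(3/31)*(-56 + 341/3)) = 1/((7/4)*(3/31)*(173/3)) = 1/(1211/124) = 124/1211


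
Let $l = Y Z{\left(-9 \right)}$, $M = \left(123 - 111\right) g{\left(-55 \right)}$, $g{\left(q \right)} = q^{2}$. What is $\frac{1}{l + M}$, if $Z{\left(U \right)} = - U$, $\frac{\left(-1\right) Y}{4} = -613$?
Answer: $\frac{1}{58368} \approx 1.7133 \cdot 10^{-5}$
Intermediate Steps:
$Y = 2452$ ($Y = \left(-4\right) \left(-613\right) = 2452$)
$M = 36300$ ($M = \left(123 - 111\right) \left(-55\right)^{2} = \left(123 - 111\right) 3025 = 12 \cdot 3025 = 36300$)
$l = 22068$ ($l = 2452 \left(\left(-1\right) \left(-9\right)\right) = 2452 \cdot 9 = 22068$)
$\frac{1}{l + M} = \frac{1}{22068 + 36300} = \frac{1}{58368}$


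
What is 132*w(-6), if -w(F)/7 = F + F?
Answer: 11088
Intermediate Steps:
w(F) = -14*F (w(F) = -7*(F + F) = -14*F)
132*w(-6) = 132*(-14*(-6)) = 132*84 = 11088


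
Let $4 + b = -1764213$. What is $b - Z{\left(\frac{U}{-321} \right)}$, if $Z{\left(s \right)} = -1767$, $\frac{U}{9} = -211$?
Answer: $-1762450$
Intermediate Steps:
$U = -1899$ ($U = 9 \left(-211\right) = -1899$)
$b = -1764217$ ($b = -4 - 1764213 = -1764217$)
$b - Z{\left(\frac{U}{-321} \right)} = -1764217 - -1767 = -1764217 + 1767 = -1762450$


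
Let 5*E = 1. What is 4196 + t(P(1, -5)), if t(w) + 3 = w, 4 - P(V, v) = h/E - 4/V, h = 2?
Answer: 4191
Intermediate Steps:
E = ⅕ (E = (⅕)*1 = ⅕ ≈ 0.20000)
P(V, v) = -6 + 4/V (P(V, v) = 4 - (2/(⅕) - 4/V) = 4 - (2*5 - 4/V) = 4 - (10 - 4/V) = 4 + (-10 + 4/V) = -6 + 4/V)
t(w) = -3 + w
4196 + t(P(1, -5)) = 4196 + (-3 + (-6 + 4/1)) = 4196 + (-3 + (-6 + 4*1)) = 4196 + (-3 + (-6 + 4)) = 4196 + (-3 - 2) = 4196 - 5 = 4191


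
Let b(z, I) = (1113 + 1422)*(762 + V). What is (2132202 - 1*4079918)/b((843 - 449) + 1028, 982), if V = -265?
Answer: -1947716/1259895 ≈ -1.5459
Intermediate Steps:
b(z, I) = 1259895 (b(z, I) = (1113 + 1422)*(762 - 265) = 2535*497 = 1259895)
(2132202 - 1*4079918)/b((843 - 449) + 1028, 982) = (2132202 - 1*4079918)/1259895 = (2132202 - 4079918)*(1/1259895) = -1947716*1/1259895 = -1947716/1259895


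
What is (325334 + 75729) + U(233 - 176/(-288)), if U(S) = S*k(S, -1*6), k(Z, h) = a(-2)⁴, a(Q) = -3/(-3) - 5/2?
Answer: 12871861/32 ≈ 4.0225e+5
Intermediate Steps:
a(Q) = -3/2 (a(Q) = -3*(-⅓) - 5*½ = 1 - 5/2 = -3/2)
k(Z, h) = 81/16 (k(Z, h) = (-3/2)⁴ = 81/16)
U(S) = 81*S/16 (U(S) = S*(81/16) = 81*S/16)
(325334 + 75729) + U(233 - 176/(-288)) = (325334 + 75729) + 81*(233 - 176/(-288))/16 = 401063 + 81*(233 - 176*(-1)/288)/16 = 401063 + 81*(233 - 1*(-11/18))/16 = 401063 + 81*(233 + 11/18)/16 = 401063 + (81/16)*(4205/18) = 401063 + 37845/32 = 12871861/32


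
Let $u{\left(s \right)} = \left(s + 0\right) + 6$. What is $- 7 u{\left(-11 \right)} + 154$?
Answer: $189$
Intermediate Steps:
$u{\left(s \right)} = 6 + s$ ($u{\left(s \right)} = s + 6 = 6 + s$)
$- 7 u{\left(-11 \right)} + 154 = - 7 \left(6 - 11\right) + 154 = \left(-7\right) \left(-5\right) + 154 = 35 + 154 = 189$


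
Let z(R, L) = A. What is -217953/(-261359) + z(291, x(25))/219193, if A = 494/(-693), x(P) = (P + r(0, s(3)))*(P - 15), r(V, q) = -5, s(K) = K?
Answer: 363814228961/436270635801 ≈ 0.83392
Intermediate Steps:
x(P) = (-15 + P)*(-5 + P) (x(P) = (P - 5)*(P - 15) = (-5 + P)*(-15 + P) = (-15 + P)*(-5 + P))
A = -494/693 (A = 494*(-1/693) = -494/693 ≈ -0.71284)
z(R, L) = -494/693
-217953/(-261359) + z(291, x(25))/219193 = -217953/(-261359) - 494/693/219193 = -217953*(-1/261359) - 494/693*1/219193 = 217953/261359 - 38/11684673 = 363814228961/436270635801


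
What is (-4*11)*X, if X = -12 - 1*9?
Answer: 924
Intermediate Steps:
X = -21 (X = -12 - 9 = -21)
(-4*11)*X = -4*11*(-21) = -44*(-21) = 924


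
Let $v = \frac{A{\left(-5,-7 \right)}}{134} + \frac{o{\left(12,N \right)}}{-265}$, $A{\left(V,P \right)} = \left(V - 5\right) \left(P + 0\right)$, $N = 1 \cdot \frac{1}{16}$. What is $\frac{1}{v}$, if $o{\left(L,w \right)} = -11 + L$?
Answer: $\frac{17755}{9208} \approx 1.9282$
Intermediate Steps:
$N = \frac{1}{16}$ ($N = 1 \cdot \frac{1}{16} = \frac{1}{16} \approx 0.0625$)
$A{\left(V,P \right)} = P \left(-5 + V\right)$ ($A{\left(V,P \right)} = \left(-5 + V\right) P = P \left(-5 + V\right)$)
$v = \frac{9208}{17755}$ ($v = \frac{\left(-7\right) \left(-5 - 5\right)}{134} + \frac{-11 + 12}{-265} = \left(-7\right) \left(-10\right) \frac{1}{134} + 1 \left(- \frac{1}{265}\right) = 70 \cdot \frac{1}{134} - \frac{1}{265} = \frac{35}{67} - \frac{1}{265} = \frac{9208}{17755} \approx 0.51861$)
$\frac{1}{v} = \frac{1}{\frac{9208}{17755}} = \frac{17755}{9208}$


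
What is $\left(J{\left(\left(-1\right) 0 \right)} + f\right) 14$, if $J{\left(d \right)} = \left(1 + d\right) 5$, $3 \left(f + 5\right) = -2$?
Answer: $- \frac{28}{3} \approx -9.3333$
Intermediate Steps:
$f = - \frac{17}{3}$ ($f = -5 + \frac{1}{3} \left(-2\right) = -5 - \frac{2}{3} = - \frac{17}{3} \approx -5.6667$)
$J{\left(d \right)} = 5 + 5 d$
$\left(J{\left(\left(-1\right) 0 \right)} + f\right) 14 = \left(\left(5 + 5 \left(\left(-1\right) 0\right)\right) - \frac{17}{3}\right) 14 = \left(\left(5 + 5 \cdot 0\right) - \frac{17}{3}\right) 14 = \left(\left(5 + 0\right) - \frac{17}{3}\right) 14 = \left(5 - \frac{17}{3}\right) 14 = \left(- \frac{2}{3}\right) 14 = - \frac{28}{3}$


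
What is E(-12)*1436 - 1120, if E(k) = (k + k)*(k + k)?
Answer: 826016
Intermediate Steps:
E(k) = 4*k² (E(k) = (2*k)*(2*k) = 4*k²)
E(-12)*1436 - 1120 = (4*(-12)²)*1436 - 1120 = (4*144)*1436 - 1120 = 576*1436 - 1120 = 827136 - 1120 = 826016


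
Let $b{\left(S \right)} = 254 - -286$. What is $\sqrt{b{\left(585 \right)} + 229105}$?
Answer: $\sqrt{229645} \approx 479.21$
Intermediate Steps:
$b{\left(S \right)} = 540$ ($b{\left(S \right)} = 254 + 286 = 540$)
$\sqrt{b{\left(585 \right)} + 229105} = \sqrt{540 + 229105} = \sqrt{229645}$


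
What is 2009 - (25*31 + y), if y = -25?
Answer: 1259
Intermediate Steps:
2009 - (25*31 + y) = 2009 - (25*31 - 25) = 2009 - (775 - 25) = 2009 - 1*750 = 2009 - 750 = 1259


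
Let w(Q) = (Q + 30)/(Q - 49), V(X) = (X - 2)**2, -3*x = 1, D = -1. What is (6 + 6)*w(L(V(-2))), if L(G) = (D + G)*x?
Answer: -50/9 ≈ -5.5556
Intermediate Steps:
x = -1/3 (x = -1/3*1 = -1/3 ≈ -0.33333)
V(X) = (-2 + X)**2
L(G) = 1/3 - G/3 (L(G) = (-1 + G)*(-1/3) = 1/3 - G/3)
w(Q) = (30 + Q)/(-49 + Q)
(6 + 6)*w(L(V(-2))) = (6 + 6)*((30 + (1/3 - (-2 - 2)**2/3))/(-49 + (1/3 - (-2 - 2)**2/3))) = 12*((30 + (1/3 - 1/3*(-4)**2))/(-49 + (1/3 - 1/3*(-4)**2))) = 12*((30 + (1/3 - 1/3*16))/(-49 + (1/3 - 1/3*16))) = 12*((30 + (1/3 - 16/3))/(-49 + (1/3 - 16/3))) = 12*((30 - 5)/(-49 - 5)) = 12*(25/(-54)) = 12*(-1/54*25) = 12*(-25/54) = -50/9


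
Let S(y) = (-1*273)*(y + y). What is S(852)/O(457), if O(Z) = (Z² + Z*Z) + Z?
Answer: -155064/139385 ≈ -1.1125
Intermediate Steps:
O(Z) = Z + 2*Z² (O(Z) = (Z² + Z²) + Z = 2*Z² + Z = Z + 2*Z²)
S(y) = -546*y
S(852)/O(457) = (-546*852)/((457*(1 + 2*457))) = -465192*1/(457*(1 + 914)) = -465192/(457*915) = -465192/418155 = -465192*1/418155 = -155064/139385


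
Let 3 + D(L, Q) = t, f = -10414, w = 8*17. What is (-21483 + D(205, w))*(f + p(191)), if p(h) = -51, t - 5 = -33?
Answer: 225144010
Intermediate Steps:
t = -28 (t = 5 - 33 = -28)
w = 136
D(L, Q) = -31 (D(L, Q) = -3 - 28 = -31)
(-21483 + D(205, w))*(f + p(191)) = (-21483 - 31)*(-10414 - 51) = -21514*(-10465) = 225144010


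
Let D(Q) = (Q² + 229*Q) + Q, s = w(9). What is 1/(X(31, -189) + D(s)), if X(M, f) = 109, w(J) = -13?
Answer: -1/2712 ≈ -0.00036873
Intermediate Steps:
s = -13
D(Q) = Q² + 230*Q
1/(X(31, -189) + D(s)) = 1/(109 - 13*(230 - 13)) = 1/(109 - 13*217) = 1/(109 - 2821) = 1/(-2712) = -1/2712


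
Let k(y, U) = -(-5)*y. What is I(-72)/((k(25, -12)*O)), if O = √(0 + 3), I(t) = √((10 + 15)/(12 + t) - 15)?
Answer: I*√185/750 ≈ 0.018135*I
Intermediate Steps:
I(t) = √(-15 + 25/(12 + t)) (I(t) = √(25/(12 + t) - 15) = √(-15 + 25/(12 + t)))
k(y, U) = 5*y
O = √3 ≈ 1.7320
I(-72)/((k(25, -12)*O)) = √(-15 + 25/(12 - 72))/(((5*25)*√3)) = √(-15 + 25/(-60))/((125*√3)) = √(-15 + 25*(-1/60))*(√3/375) = √(-15 - 5/12)*(√3/375) = √(-185/12)*(√3/375) = (I*√555/6)*(√3/375) = I*√185/750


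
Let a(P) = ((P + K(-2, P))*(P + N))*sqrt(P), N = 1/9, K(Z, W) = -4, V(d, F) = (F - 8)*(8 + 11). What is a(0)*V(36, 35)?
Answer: 0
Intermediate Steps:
V(d, F) = -152 + 19*F (V(d, F) = (-8 + F)*19 = -152 + 19*F)
N = 1/9 ≈ 0.11111
a(P) = sqrt(P)*(-4 + P)*(1/9 + P) (a(P) = ((P - 4)*(P + 1/9))*sqrt(P) = ((-4 + P)*(1/9 + P))*sqrt(P) = sqrt(P)*(-4 + P)*(1/9 + P))
a(0)*V(36, 35) = (sqrt(0)*(-4 - 35*0 + 9*0**2)/9)*(-152 + 19*35) = ((1/9)*0*(-4 + 0 + 9*0))*(-152 + 665) = ((1/9)*0*(-4 + 0 + 0))*513 = ((1/9)*0*(-4))*513 = 0*513 = 0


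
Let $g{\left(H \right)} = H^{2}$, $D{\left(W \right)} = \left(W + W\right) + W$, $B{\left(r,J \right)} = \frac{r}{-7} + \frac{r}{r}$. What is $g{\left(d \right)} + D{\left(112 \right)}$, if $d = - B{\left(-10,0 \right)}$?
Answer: $\frac{16753}{49} \approx 341.9$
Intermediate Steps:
$B{\left(r,J \right)} = 1 - \frac{r}{7}$ ($B{\left(r,J \right)} = r \left(- \frac{1}{7}\right) + 1 = - \frac{r}{7} + 1 = 1 - \frac{r}{7}$)
$D{\left(W \right)} = 3 W$ ($D{\left(W \right)} = 2 W + W = 3 W$)
$d = - \frac{17}{7}$ ($d = - (1 - - \frac{10}{7}) = - (1 + \frac{10}{7}) = \left(-1\right) \frac{17}{7} = - \frac{17}{7} \approx -2.4286$)
$g{\left(d \right)} + D{\left(112 \right)} = \left(- \frac{17}{7}\right)^{2} + 3 \cdot 112 = \frac{289}{49} + 336 = \frac{16753}{49}$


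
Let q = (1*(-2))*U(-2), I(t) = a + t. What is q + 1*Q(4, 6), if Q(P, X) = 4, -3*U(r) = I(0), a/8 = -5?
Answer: -68/3 ≈ -22.667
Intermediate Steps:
a = -40 (a = 8*(-5) = -40)
I(t) = -40 + t
U(r) = 40/3 (U(r) = -(-40 + 0)/3 = -⅓*(-40) = 40/3)
q = -80/3 (q = (1*(-2))*(40/3) = -2*40/3 = -80/3 ≈ -26.667)
q + 1*Q(4, 6) = -80/3 + 1*4 = -80/3 + 4 = -68/3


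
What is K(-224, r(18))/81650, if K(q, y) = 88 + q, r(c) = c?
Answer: -68/40825 ≈ -0.0016656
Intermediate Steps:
K(-224, r(18))/81650 = (88 - 224)/81650 = -136*1/81650 = -68/40825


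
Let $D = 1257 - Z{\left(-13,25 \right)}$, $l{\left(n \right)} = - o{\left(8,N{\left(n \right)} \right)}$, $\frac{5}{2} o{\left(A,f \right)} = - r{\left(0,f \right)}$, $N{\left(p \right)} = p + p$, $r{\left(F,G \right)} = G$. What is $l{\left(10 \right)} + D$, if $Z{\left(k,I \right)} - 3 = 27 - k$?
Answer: $1222$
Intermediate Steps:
$Z{\left(k,I \right)} = 30 - k$ ($Z{\left(k,I \right)} = 3 - \left(-27 + k\right) = 30 - k$)
$N{\left(p \right)} = 2 p$
$o{\left(A,f \right)} = - \frac{2 f}{5}$ ($o{\left(A,f \right)} = \frac{2 \left(- f\right)}{5} = - \frac{2 f}{5}$)
$l{\left(n \right)} = \frac{4 n}{5}$ ($l{\left(n \right)} = - \frac{\left(-2\right) 2 n}{5} = - \frac{\left(-4\right) n}{5} = \frac{4 n}{5}$)
$D = 1214$ ($D = 1257 - \left(30 - -13\right) = 1257 - \left(30 + 13\right) = 1257 - 43 = 1214$)
$l{\left(10 \right)} + D = \frac{4}{5} \cdot 10 + 1214 = 8 + 1214 = 1222$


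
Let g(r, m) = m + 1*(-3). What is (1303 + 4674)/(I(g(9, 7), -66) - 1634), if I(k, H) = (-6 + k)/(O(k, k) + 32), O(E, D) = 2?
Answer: -101609/27779 ≈ -3.6578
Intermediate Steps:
g(r, m) = -3 + m (g(r, m) = m - 3 = -3 + m)
I(k, H) = -3/17 + k/34 (I(k, H) = (-6 + k)/(2 + 32) = (-6 + k)/34 = (-6 + k)*(1/34) = -3/17 + k/34)
(1303 + 4674)/(I(g(9, 7), -66) - 1634) = (1303 + 4674)/((-3/17 + (-3 + 7)/34) - 1634) = 5977/((-3/17 + (1/34)*4) - 1634) = 5977/((-3/17 + 2/17) - 1634) = 5977/(-1/17 - 1634) = 5977/(-27779/17) = 5977*(-17/27779) = -101609/27779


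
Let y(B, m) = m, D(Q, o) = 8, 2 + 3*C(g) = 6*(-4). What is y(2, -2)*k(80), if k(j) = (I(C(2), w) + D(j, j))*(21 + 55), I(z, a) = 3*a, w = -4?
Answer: 608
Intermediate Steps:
C(g) = -26/3 (C(g) = -⅔ + (6*(-4))/3 = -⅔ + (⅓)*(-24) = -⅔ - 8 = -26/3)
k(j) = -304 (k(j) = (3*(-4) + 8)*(21 + 55) = (-12 + 8)*76 = -4*76 = -304)
y(2, -2)*k(80) = -2*(-304) = 608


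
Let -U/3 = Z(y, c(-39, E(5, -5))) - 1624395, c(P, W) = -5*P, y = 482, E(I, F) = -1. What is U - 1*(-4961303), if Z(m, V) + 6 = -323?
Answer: 9835475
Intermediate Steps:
Z(m, V) = -329 (Z(m, V) = -6 - 323 = -329)
U = 4874172 (U = -3*(-329 - 1624395) = -3*(-1624724) = 4874172)
U - 1*(-4961303) = 4874172 - 1*(-4961303) = 4874172 + 4961303 = 9835475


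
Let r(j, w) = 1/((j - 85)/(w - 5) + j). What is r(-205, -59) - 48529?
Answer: -311313567/6415 ≈ -48529.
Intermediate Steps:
r(j, w) = 1/(j + (-85 + j)/(-5 + w)) (r(j, w) = 1/((-85 + j)/(-5 + w) + j) = 1/(j + (-85 + j)/(-5 + w)))
r(-205, -59) - 48529 = (5 - 1*(-59))/(85 + 4*(-205) - 1*(-205)*(-59)) - 48529 = (5 + 59)/(85 - 820 - 12095) - 48529 = 64/(-12830) - 48529 = -1/12830*64 - 48529 = -32/6415 - 48529 = -311313567/6415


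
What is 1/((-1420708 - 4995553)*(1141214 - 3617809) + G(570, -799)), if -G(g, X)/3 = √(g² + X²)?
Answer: 15890479911295/252507351811269951059907316 + 3*√963301/252507351811269951059907316 ≈ 6.2931e-14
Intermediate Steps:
G(g, X) = -3*√(X² + g²) (G(g, X) = -3*√(g² + X²) = -3*√(X² + g²))
1/((-1420708 - 4995553)*(1141214 - 3617809) + G(570, -799)) = 1/((-1420708 - 4995553)*(1141214 - 3617809) - 3*√((-799)² + 570²)) = 1/(-6416261*(-2476595) - 3*√(638401 + 324900)) = 1/(15890479911295 - 3*√963301)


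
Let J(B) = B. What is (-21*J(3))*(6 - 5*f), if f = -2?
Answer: -1008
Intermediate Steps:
(-21*J(3))*(6 - 5*f) = (-21*3)*(6 - 5*(-2)) = -63*(6 + 10) = -63*16 = -1008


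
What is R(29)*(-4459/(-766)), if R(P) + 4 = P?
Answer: 111475/766 ≈ 145.53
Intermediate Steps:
R(P) = -4 + P
R(29)*(-4459/(-766)) = (-4 + 29)*(-4459/(-766)) = 25*(-4459*(-1/766)) = 25*(4459/766) = 111475/766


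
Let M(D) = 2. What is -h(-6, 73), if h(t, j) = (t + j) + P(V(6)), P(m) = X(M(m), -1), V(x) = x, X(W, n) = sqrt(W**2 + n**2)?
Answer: -67 - sqrt(5) ≈ -69.236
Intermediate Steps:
P(m) = sqrt(5) (P(m) = sqrt(2**2 + (-1)**2) = sqrt(4 + 1) = sqrt(5))
h(t, j) = j + t + sqrt(5) (h(t, j) = (t + j) + sqrt(5) = (j + t) + sqrt(5) = j + t + sqrt(5))
-h(-6, 73) = -(73 - 6 + sqrt(5)) = -(67 + sqrt(5)) = -67 - sqrt(5)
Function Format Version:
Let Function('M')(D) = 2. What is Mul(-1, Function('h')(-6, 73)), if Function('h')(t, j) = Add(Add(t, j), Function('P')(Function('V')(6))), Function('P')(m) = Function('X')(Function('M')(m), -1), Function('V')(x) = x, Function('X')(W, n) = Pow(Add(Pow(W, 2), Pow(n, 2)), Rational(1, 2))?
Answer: Add(-67, Mul(-1, Pow(5, Rational(1, 2)))) ≈ -69.236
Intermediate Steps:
Function('P')(m) = Pow(5, Rational(1, 2)) (Function('P')(m) = Pow(Add(Pow(2, 2), Pow(-1, 2)), Rational(1, 2)) = Pow(Add(4, 1), Rational(1, 2)) = Pow(5, Rational(1, 2)))
Function('h')(t, j) = Add(j, t, Pow(5, Rational(1, 2))) (Function('h')(t, j) = Add(Add(t, j), Pow(5, Rational(1, 2))) = Add(Add(j, t), Pow(5, Rational(1, 2))) = Add(j, t, Pow(5, Rational(1, 2))))
Mul(-1, Function('h')(-6, 73)) = Mul(-1, Add(73, -6, Pow(5, Rational(1, 2)))) = Mul(-1, Add(67, Pow(5, Rational(1, 2)))) = Add(-67, Mul(-1, Pow(5, Rational(1, 2))))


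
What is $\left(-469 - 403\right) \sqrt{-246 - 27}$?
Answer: $- 872 i \sqrt{273} \approx - 14408.0 i$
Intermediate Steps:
$\left(-469 - 403\right) \sqrt{-246 - 27} = - 872 \sqrt{-273} = - 872 i \sqrt{273}$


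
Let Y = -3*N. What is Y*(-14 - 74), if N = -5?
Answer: -1320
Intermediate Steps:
Y = 15 (Y = -3*(-5) = 15)
Y*(-14 - 74) = 15*(-14 - 74) = 15*(-88) = -1320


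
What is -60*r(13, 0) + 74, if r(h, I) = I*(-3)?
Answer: 74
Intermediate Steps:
r(h, I) = -3*I
-60*r(13, 0) + 74 = -(-180)*0 + 74 = -60*0 + 74 = 0 + 74 = 74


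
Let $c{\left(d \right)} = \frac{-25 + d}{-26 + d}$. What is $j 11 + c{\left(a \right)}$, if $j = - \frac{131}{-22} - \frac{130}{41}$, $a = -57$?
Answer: $\frac{215137}{6806} \approx 31.61$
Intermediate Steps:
$j = \frac{2511}{902}$ ($j = \left(-131\right) \left(- \frac{1}{22}\right) - \frac{130}{41} = \frac{131}{22} - \frac{130}{41} = \frac{2511}{902} \approx 2.7838$)
$c{\left(d \right)} = \frac{-25 + d}{-26 + d}$
$j 11 + c{\left(a \right)} = \frac{2511}{902} \cdot 11 + \frac{-25 - 57}{-26 - 57} = \frac{2511}{82} + \frac{1}{-83} \left(-82\right) = \frac{2511}{82} - - \frac{82}{83} = \frac{2511}{82} + \frac{82}{83} = \frac{215137}{6806}$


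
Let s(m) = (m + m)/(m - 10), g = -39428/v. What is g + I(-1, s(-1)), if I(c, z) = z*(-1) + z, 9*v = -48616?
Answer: 88713/12154 ≈ 7.2991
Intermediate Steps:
v = -48616/9 (v = (1/9)*(-48616) = -48616/9 ≈ -5401.8)
g = 88713/12154 (g = -39428/(-48616/9) = -39428*(-9/48616) = 88713/12154 ≈ 7.2991)
s(m) = 2*m/(-10 + m) (s(m) = (2*m)/(-10 + m) = 2*m/(-10 + m))
I(c, z) = 0 (I(c, z) = -z + z = 0)
g + I(-1, s(-1)) = 88713/12154 + 0 = 88713/12154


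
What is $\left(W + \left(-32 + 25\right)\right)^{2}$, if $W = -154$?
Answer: $25921$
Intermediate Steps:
$\left(W + \left(-32 + 25\right)\right)^{2} = \left(-154 + \left(-32 + 25\right)\right)^{2} = \left(-154 - 7\right)^{2} = \left(-161\right)^{2} = 25921$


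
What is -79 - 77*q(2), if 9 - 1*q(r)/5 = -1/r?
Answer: -7473/2 ≈ -3736.5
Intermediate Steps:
q(r) = 45 + 5/r (q(r) = 45 - (-5)/r = 45 + 5/r)
-79 - 77*q(2) = -79 - 77*(45 + 5/2) = -79 - 77*95/2 = -79 - 7315/2 = -7473/2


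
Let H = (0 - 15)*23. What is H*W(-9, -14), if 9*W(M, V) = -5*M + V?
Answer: -3565/3 ≈ -1188.3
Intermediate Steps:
W(M, V) = -5*M/9 + V/9 (W(M, V) = (-5*M + V)/9 = (V - 5*M)/9 = -5*M/9 + V/9)
H = -345 (H = -15*23 = -345)
H*W(-9, -14) = -345*(-5/9*(-9) + (1/9)*(-14)) = -345*(5 - 14/9) = -345*31/9 = -3565/3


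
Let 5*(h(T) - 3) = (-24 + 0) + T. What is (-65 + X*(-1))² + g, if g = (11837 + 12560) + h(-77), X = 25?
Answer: 162399/5 ≈ 32480.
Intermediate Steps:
h(T) = -9/5 + T/5 (h(T) = 3 + ((-24 + 0) + T)/5 = 3 + (-24 + T)/5 = 3 + (-24/5 + T/5) = -9/5 + T/5)
g = 121899/5 (g = (11837 + 12560) + (-9/5 + (⅕)*(-77)) = 24397 + (-9/5 - 77/5) = 24397 - 86/5 = 121899/5 ≈ 24380.)
(-65 + X*(-1))² + g = (-65 + 25*(-1))² + 121899/5 = (-65 - 25)² + 121899/5 = (-90)² + 121899/5 = 8100 + 121899/5 = 162399/5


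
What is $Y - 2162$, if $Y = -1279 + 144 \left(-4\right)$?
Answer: $-4017$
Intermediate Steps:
$Y = -1855$ ($Y = -1279 - 576 = -1855$)
$Y - 2162 = -1855 - 2162 = -4017$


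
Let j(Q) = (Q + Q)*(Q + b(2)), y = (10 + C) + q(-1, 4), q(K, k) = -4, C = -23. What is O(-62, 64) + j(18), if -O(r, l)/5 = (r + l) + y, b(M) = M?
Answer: 795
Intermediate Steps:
y = -17 (y = (10 - 23) - 4 = -13 - 4 = -17)
O(r, l) = 85 - 5*l - 5*r (O(r, l) = -5*((r + l) - 17) = -5*((l + r) - 17) = -5*(-17 + l + r) = 85 - 5*l - 5*r)
j(Q) = 2*Q*(2 + Q) (j(Q) = (Q + Q)*(Q + 2) = (2*Q)*(2 + Q) = 2*Q*(2 + Q))
O(-62, 64) + j(18) = (85 - 5*64 - 5*(-62)) + 2*18*(2 + 18) = (85 - 320 + 310) + 2*18*20 = 75 + 720 = 795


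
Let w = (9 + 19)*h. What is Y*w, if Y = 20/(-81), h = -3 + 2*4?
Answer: -2800/81 ≈ -34.568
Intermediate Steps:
h = 5 (h = -3 + 8 = 5)
w = 140 (w = (9 + 19)*5 = 28*5 = 140)
Y = -20/81 (Y = 20*(-1/81) = -20/81 ≈ -0.24691)
Y*w = -20/81*140 = -2800/81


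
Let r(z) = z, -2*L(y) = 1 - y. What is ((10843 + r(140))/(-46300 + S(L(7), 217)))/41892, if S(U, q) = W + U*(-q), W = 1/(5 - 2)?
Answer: -10983/1966857328 ≈ -5.5840e-6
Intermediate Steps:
L(y) = -½ + y/2 (L(y) = -(1 - y)/2 = -½ + y/2)
W = ⅓ (W = 1/3 = ⅓ ≈ 0.33333)
S(U, q) = ⅓ - U*q (S(U, q) = ⅓ + U*(-q) = ⅓ - U*q)
((10843 + r(140))/(-46300 + S(L(7), 217)))/41892 = ((10843 + 140)/(-46300 + (⅓ - 1*(-½ + (½)*7)*217)))/41892 = (10983/(-46300 + (⅓ - 1*(-½ + 7/2)*217)))*(1/41892) = (10983/(-46300 + (⅓ - 1*3*217)))*(1/41892) = (10983/(-46300 + (⅓ - 651)))*(1/41892) = (10983/(-46300 - 1952/3))*(1/41892) = (10983/(-140852/3))*(1/41892) = (10983*(-3/140852))*(1/41892) = -32949/140852*1/41892 = -10983/1966857328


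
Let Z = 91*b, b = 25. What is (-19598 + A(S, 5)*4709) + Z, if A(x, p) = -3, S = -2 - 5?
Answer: -31450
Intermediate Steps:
S = -7
Z = 2275 (Z = 91*25 = 2275)
(-19598 + A(S, 5)*4709) + Z = (-19598 - 3*4709) + 2275 = (-19598 - 14127) + 2275 = -33725 + 2275 = -31450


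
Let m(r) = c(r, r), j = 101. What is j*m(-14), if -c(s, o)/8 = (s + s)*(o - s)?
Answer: 0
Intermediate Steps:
c(s, o) = -16*s*(o - s) (c(s, o) = -8*(s + s)*(o - s) = -8*2*s*(o - s) = -16*s*(o - s))
m(r) = 0 (m(r) = 16*r*(r - r) = 16*r*0 = 0)
j*m(-14) = 101*0 = 0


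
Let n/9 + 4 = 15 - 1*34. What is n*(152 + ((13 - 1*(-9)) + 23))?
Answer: -40779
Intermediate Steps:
n = -207 (n = -36 + 9*(15 - 1*34) = -36 + 9*(15 - 34) = -36 + 9*(-19) = -36 - 171 = -207)
n*(152 + ((13 - 1*(-9)) + 23)) = -207*(152 + ((13 - 1*(-9)) + 23)) = -207*(152 + ((13 + 9) + 23)) = -207*(152 + (22 + 23)) = -207*(152 + 45) = -207*197 = -40779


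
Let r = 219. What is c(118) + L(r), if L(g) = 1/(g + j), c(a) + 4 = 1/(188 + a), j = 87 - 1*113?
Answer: -235733/59058 ≈ -3.9916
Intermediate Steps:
j = -26 (j = 87 - 113 = -26)
c(a) = -4 + 1/(188 + a)
L(g) = 1/(-26 + g) (L(g) = 1/(g - 26) = 1/(-26 + g))
c(118) + L(r) = (-751 - 4*118)/(188 + 118) + 1/(-26 + 219) = (-751 - 472)/306 + 1/193 = (1/306)*(-1223) + 1/193 = -1223/306 + 1/193 = -235733/59058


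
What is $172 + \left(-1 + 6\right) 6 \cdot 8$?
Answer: $412$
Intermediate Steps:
$172 + \left(-1 + 6\right) 6 \cdot 8 = 172 + 5 \cdot 6 \cdot 8 = 172 + 30 \cdot 8 = 172 + 240 = 412$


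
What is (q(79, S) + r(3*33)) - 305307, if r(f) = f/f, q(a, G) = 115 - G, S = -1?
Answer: -305190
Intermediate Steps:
r(f) = 1
(q(79, S) + r(3*33)) - 305307 = ((115 - 1*(-1)) + 1) - 305307 = ((115 + 1) + 1) - 305307 = (116 + 1) - 305307 = 117 - 305307 = -305190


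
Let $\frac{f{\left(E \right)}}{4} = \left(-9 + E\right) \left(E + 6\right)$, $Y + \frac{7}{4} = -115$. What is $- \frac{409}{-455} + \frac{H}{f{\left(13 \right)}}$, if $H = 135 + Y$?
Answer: $\frac{530559}{553280} \approx 0.95893$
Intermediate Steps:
$Y = - \frac{467}{4}$ ($Y = - \frac{7}{4} - 115 = - \frac{467}{4} \approx -116.75$)
$f{\left(E \right)} = 4 \left(-9 + E\right) \left(6 + E\right)$ ($f{\left(E \right)} = 4 \left(-9 + E\right) \left(E + 6\right) = 4 \left(-9 + E\right) \left(6 + E\right)$)
$H = \frac{73}{4}$ ($H = 135 - \frac{467}{4} = \frac{73}{4} \approx 18.25$)
$- \frac{409}{-455} + \frac{H}{f{\left(13 \right)}} = - \frac{409}{-455} + \frac{73}{4 \left(-216 - 156 + 4 \cdot 13^{2}\right)} = \left(-409\right) \left(- \frac{1}{455}\right) + \frac{73}{4 \left(-216 - 156 + 4 \cdot 169\right)} = \frac{409}{455} + \frac{73}{4 \left(-216 - 156 + 676\right)} = \frac{409}{455} + \frac{73}{4 \cdot 304} = \frac{409}{455} + \frac{73}{4} \cdot \frac{1}{304} = \frac{409}{455} + \frac{73}{1216} = \frac{530559}{553280}$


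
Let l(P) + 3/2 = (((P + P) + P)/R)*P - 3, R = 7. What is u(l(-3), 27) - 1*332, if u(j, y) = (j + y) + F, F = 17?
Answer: -4041/14 ≈ -288.64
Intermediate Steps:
l(P) = -9/2 + 3*P²/7 (l(P) = -3/2 + ((((P + P) + P)/7)*P - 3) = -3/2 + (((2*P + P)*(⅐))*P - 3) = -3/2 + (((3*P)*(⅐))*P - 3) = -3/2 + ((3*P/7)*P - 3) = -3/2 + (3*P²/7 - 3) = -3/2 + (-3 + 3*P²/7) = -9/2 + 3*P²/7)
u(j, y) = 17 + j + y (u(j, y) = (j + y) + 17 = 17 + j + y)
u(l(-3), 27) - 1*332 = (17 + (-9/2 + (3/7)*(-3)²) + 27) - 1*332 = (17 + (-9/2 + (3/7)*9) + 27) - 332 = (17 + (-9/2 + 27/7) + 27) - 332 = (17 - 9/14 + 27) - 332 = 607/14 - 332 = -4041/14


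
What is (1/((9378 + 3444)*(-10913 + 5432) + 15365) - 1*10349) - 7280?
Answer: -1238649097694/70262017 ≈ -17629.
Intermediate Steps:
(1/((9378 + 3444)*(-10913 + 5432) + 15365) - 1*10349) - 7280 = (1/(12822*(-5481) + 15365) - 10349) - 7280 = (1/(-70277382 + 15365) - 10349) - 7280 = (1/(-70262017) - 10349) - 7280 = (-1/70262017 - 10349) - 7280 = -727141613934/70262017 - 7280 = -1238649097694/70262017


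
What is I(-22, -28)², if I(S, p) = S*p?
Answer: 379456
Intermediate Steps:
I(-22, -28)² = (-22*(-28))² = 616² = 379456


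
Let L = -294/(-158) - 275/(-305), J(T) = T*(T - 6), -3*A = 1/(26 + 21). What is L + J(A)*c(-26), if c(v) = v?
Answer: 158531854/95806539 ≈ 1.6547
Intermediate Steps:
A = -1/141 (A = -1/(3*(26 + 21)) = -⅓/47 = -⅓*1/47 = -1/141 ≈ -0.0070922)
J(T) = T*(-6 + T)
L = 13312/4819 (L = -294*(-1/158) - 275*(-1/305) = 147/79 + 55/61 = 13312/4819 ≈ 2.7624)
L + J(A)*c(-26) = 13312/4819 - (-6 - 1/141)/141*(-26) = 13312/4819 - 1/141*(-847/141)*(-26) = 13312/4819 + (847/19881)*(-26) = 13312/4819 - 22022/19881 = 158531854/95806539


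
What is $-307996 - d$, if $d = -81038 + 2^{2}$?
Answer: $-226962$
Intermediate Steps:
$d = -81034$ ($d = -81038 + 4 = -81034$)
$-307996 - d = -307996 - -81034 = -307996 + 81034 = -226962$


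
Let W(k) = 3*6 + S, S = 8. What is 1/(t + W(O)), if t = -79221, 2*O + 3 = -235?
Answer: -1/79195 ≈ -1.2627e-5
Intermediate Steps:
O = -119 (O = -3/2 + (1/2)*(-235) = -3/2 - 235/2 = -119)
W(k) = 26 (W(k) = 3*6 + 8 = 18 + 8 = 26)
1/(t + W(O)) = 1/(-79221 + 26) = 1/(-79195) = -1/79195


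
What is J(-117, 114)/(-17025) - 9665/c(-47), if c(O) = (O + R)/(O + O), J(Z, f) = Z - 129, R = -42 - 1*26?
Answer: -1031156964/130525 ≈ -7900.1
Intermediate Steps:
R = -68 (R = -42 - 26 = -68)
J(Z, f) = -129 + Z
c(O) = (-68 + O)/(2*O) (c(O) = (O - 68)/(O + O) = (-68 + O)/((2*O)) = (-68 + O)*(1/(2*O)) = (-68 + O)/(2*O))
J(-117, 114)/(-17025) - 9665/c(-47) = (-129 - 117)/(-17025) - 9665*(-94/(-68 - 47)) = -246*(-1/17025) - 9665/((½)*(-1/47)*(-115)) = 82/5675 - 9665/115/94 = 82/5675 - 9665*94/115 = 82/5675 - 181702/23 = -1031156964/130525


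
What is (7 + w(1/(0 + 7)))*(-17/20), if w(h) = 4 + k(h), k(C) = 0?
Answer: -187/20 ≈ -9.3500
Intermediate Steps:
w(h) = 4 (w(h) = 4 + 0 = 4)
(7 + w(1/(0 + 7)))*(-17/20) = (7 + 4)*(-17/20) = 11*(-17*1/20) = 11*(-17/20) = -187/20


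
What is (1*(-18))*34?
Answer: -612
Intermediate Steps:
(1*(-18))*34 = -18*34 = -612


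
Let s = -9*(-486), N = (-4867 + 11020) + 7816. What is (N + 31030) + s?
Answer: 49373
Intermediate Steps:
N = 13969 (N = 6153 + 7816 = 13969)
s = 4374
(N + 31030) + s = (13969 + 31030) + 4374 = 44999 + 4374 = 49373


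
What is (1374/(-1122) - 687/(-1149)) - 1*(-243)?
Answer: 17359019/71621 ≈ 242.37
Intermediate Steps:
(1374/(-1122) - 687/(-1149)) - 1*(-243) = (1374*(-1/1122) - 687*(-1/1149)) + 243 = (-229/187 + 229/383) + 243 = -44884/71621 + 243 = 17359019/71621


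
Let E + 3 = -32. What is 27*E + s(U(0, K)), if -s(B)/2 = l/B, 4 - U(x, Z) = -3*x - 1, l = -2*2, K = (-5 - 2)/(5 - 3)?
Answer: -4717/5 ≈ -943.40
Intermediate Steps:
K = -7/2 ≈ -3.5000
E = -35 (E = -3 - 32 = -35)
l = -4
U(x, Z) = 5 + 3*x (U(x, Z) = 4 - (-3*x - 1) = 4 - (-1 - 3*x) = 4 + (1 + 3*x) = 5 + 3*x)
s(B) = 8/B (s(B) = -(-8)/B = 8/B)
27*E + s(U(0, K)) = 27*(-35) + 8/(5 + 3*0) = -945 + 8/(5 + 0) = -945 + 8/5 = -4717/5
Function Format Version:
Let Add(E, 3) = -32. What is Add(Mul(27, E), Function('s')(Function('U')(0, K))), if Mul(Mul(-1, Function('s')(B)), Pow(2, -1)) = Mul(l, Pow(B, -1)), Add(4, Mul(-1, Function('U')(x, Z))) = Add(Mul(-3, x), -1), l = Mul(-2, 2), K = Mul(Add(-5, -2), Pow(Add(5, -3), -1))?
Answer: Rational(-4717, 5) ≈ -943.40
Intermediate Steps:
K = Rational(-7, 2) (K = Mul(-7, Pow(2, -1)) = Mul(-7, Rational(1, 2)) = Rational(-7, 2) ≈ -3.5000)
E = -35 (E = Add(-3, -32) = -35)
l = -4
Function('U')(x, Z) = Add(5, Mul(3, x)) (Function('U')(x, Z) = Add(4, Mul(-1, Add(Mul(-3, x), -1))) = Add(4, Mul(-1, Add(-1, Mul(-3, x)))) = Add(4, Add(1, Mul(3, x))) = Add(5, Mul(3, x)))
Function('s')(B) = Mul(8, Pow(B, -1)) (Function('s')(B) = Mul(-2, Mul(-4, Pow(B, -1))) = Mul(8, Pow(B, -1)))
Add(Mul(27, E), Function('s')(Function('U')(0, K))) = Add(Mul(27, -35), Mul(8, Pow(Add(5, Mul(3, 0)), -1))) = Add(-945, Mul(8, Pow(Add(5, 0), -1))) = Add(-945, Mul(8, Pow(5, -1))) = Add(-945, Mul(8, Rational(1, 5))) = Add(-945, Rational(8, 5)) = Rational(-4717, 5)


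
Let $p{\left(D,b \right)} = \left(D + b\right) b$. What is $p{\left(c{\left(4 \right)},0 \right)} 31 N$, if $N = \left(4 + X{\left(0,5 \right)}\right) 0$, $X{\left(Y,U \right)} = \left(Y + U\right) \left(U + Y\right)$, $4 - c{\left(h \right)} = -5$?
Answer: $0$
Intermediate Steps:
$c{\left(h \right)} = 9$ ($c{\left(h \right)} = 4 - -5 = 4 + 5 = 9$)
$X{\left(Y,U \right)} = \left(U + Y\right)^{2}$ ($X{\left(Y,U \right)} = \left(U + Y\right) \left(U + Y\right) = \left(U + Y\right)^{2}$)
$N = 0$ ($N = \left(4 + \left(5 + 0\right)^{2}\right) 0 = \left(4 + 5^{2}\right) 0 = \left(4 + 25\right) 0 = 29 \cdot 0 = 0$)
$p{\left(D,b \right)} = b \left(D + b\right)$
$p{\left(c{\left(4 \right)},0 \right)} 31 N = 0 \left(9 + 0\right) 31 \cdot 0 = 0 \cdot 9 \cdot 31 \cdot 0 = 0 \cdot 31 \cdot 0 = 0 \cdot 0 = 0$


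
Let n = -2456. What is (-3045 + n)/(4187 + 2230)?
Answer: -5501/6417 ≈ -0.85725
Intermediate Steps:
(-3045 + n)/(4187 + 2230) = (-3045 - 2456)/(4187 + 2230) = -5501/6417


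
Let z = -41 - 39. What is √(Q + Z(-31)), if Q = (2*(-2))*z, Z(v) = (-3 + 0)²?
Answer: √329 ≈ 18.138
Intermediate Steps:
z = -80
Z(v) = 9 (Z(v) = (-3)² = 9)
Q = 320 (Q = (2*(-2))*(-80) = -4*(-80) = 320)
√(Q + Z(-31)) = √(320 + 9) = √329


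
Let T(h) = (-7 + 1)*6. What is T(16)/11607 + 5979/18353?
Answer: 22912515/71007757 ≈ 0.32268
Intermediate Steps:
T(h) = -36 (T(h) = -6*6 = -36)
T(16)/11607 + 5979/18353 = -36/11607 + 5979/18353 = -36*1/11607 + 5979*(1/18353) = -12/3869 + 5979/18353 = 22912515/71007757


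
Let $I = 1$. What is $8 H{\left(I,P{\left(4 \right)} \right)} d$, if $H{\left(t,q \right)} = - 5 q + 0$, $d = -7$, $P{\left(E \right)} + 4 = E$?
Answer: $0$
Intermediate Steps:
$P{\left(E \right)} = -4 + E$
$H{\left(t,q \right)} = - 5 q$
$8 H{\left(I,P{\left(4 \right)} \right)} d = 8 \left(- 5 \left(-4 + 4\right)\right) \left(-7\right) = 8 \left(\left(-5\right) 0\right) \left(-7\right) = 8 \cdot 0 \left(-7\right) = 0 \left(-7\right) = 0$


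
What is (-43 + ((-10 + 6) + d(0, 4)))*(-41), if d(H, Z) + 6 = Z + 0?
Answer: 2009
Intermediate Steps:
d(H, Z) = -6 + Z (d(H, Z) = -6 + (Z + 0) = -6 + Z)
(-43 + ((-10 + 6) + d(0, 4)))*(-41) = (-43 + ((-10 + 6) + (-6 + 4)))*(-41) = (-43 + (-4 - 2))*(-41) = (-43 - 6)*(-41) = -49*(-41) = 2009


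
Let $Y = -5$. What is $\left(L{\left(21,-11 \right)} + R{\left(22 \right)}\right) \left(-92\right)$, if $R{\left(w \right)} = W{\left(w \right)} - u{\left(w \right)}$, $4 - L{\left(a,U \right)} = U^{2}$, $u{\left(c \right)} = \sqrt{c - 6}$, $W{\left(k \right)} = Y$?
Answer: $11592$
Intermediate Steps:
$W{\left(k \right)} = -5$
$u{\left(c \right)} = \sqrt{-6 + c}$ ($u{\left(c \right)} = \sqrt{c - 6} = \sqrt{-6 + c}$)
$L{\left(a,U \right)} = 4 - U^{2}$
$R{\left(w \right)} = -5 - \sqrt{-6 + w}$
$\left(L{\left(21,-11 \right)} + R{\left(22 \right)}\right) \left(-92\right) = \left(\left(4 - \left(-11\right)^{2}\right) - \left(5 + \sqrt{-6 + 22}\right)\right) \left(-92\right) = \left(\left(4 - 121\right) - \left(5 + \sqrt{16}\right)\right) \left(-92\right) = \left(\left(4 - 121\right) - 9\right) \left(-92\right) = \left(-117 - 9\right) \left(-92\right) = \left(-126\right) \left(-92\right) = 11592$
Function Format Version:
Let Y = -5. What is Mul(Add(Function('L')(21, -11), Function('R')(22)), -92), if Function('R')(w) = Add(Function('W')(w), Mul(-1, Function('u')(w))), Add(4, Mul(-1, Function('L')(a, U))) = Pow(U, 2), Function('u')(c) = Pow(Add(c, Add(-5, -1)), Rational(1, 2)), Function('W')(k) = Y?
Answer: 11592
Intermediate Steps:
Function('W')(k) = -5
Function('u')(c) = Pow(Add(-6, c), Rational(1, 2)) (Function('u')(c) = Pow(Add(c, -6), Rational(1, 2)) = Pow(Add(-6, c), Rational(1, 2)))
Function('L')(a, U) = Add(4, Mul(-1, Pow(U, 2)))
Function('R')(w) = Add(-5, Mul(-1, Pow(Add(-6, w), Rational(1, 2))))
Mul(Add(Function('L')(21, -11), Function('R')(22)), -92) = Mul(Add(Add(4, Mul(-1, Pow(-11, 2))), Add(-5, Mul(-1, Pow(Add(-6, 22), Rational(1, 2))))), -92) = Mul(Add(Add(4, Mul(-1, 121)), Add(-5, Mul(-1, Pow(16, Rational(1, 2))))), -92) = Mul(Add(Add(4, -121), Add(-5, Mul(-1, 4))), -92) = Mul(Add(-117, Add(-5, -4)), -92) = Mul(Add(-117, -9), -92) = Mul(-126, -92) = 11592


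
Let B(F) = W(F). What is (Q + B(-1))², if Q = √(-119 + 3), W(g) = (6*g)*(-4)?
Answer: 460 + 96*I*√29 ≈ 460.0 + 516.98*I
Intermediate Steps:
W(g) = -24*g
B(F) = -24*F
Q = 2*I*√29 (Q = √(-116) = 2*I*√29 ≈ 10.77*I)
(Q + B(-1))² = (2*I*√29 - 24*(-1))² = (2*I*√29 + 24)² = (24 + 2*I*√29)²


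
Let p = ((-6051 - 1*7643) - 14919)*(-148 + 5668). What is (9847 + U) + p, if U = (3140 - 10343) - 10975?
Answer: -157952091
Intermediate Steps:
U = -18178 (U = -7203 - 10975 = -18178)
p = -157943760 (p = ((-6051 - 7643) - 14919)*5520 = (-13694 - 14919)*5520 = -28613*5520 = -157943760)
(9847 + U) + p = (9847 - 18178) - 157943760 = -8331 - 157943760 = -157952091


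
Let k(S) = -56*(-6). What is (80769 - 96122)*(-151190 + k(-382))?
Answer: 2316061462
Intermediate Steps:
k(S) = 336
(80769 - 96122)*(-151190 + k(-382)) = (80769 - 96122)*(-151190 + 336) = -15353*(-150854) = 2316061462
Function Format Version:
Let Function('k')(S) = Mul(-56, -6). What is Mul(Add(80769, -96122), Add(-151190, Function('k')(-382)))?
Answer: 2316061462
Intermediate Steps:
Function('k')(S) = 336
Mul(Add(80769, -96122), Add(-151190, Function('k')(-382))) = Mul(Add(80769, -96122), Add(-151190, 336)) = Mul(-15353, -150854) = 2316061462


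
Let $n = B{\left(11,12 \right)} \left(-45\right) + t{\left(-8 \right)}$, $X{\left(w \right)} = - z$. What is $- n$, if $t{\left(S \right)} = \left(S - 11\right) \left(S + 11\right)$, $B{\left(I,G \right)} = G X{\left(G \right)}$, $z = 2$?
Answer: $-1023$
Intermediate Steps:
$X{\left(w \right)} = -2$ ($X{\left(w \right)} = \left(-1\right) 2 = -2$)
$B{\left(I,G \right)} = - 2 G$ ($B{\left(I,G \right)} = G \left(-2\right) = - 2 G$)
$t{\left(S \right)} = \left(-11 + S\right) \left(11 + S\right)$
$n = 1023$ ($n = \left(-2\right) 12 \left(-45\right) - \left(121 - \left(-8\right)^{2}\right) = \left(-24\right) \left(-45\right) + \left(-121 + 64\right) = 1080 - 57 = 1023$)
$- n = \left(-1\right) 1023 = -1023$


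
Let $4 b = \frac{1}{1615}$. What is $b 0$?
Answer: $0$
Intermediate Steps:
$b = \frac{1}{6460}$ ($b = \frac{1}{4 \cdot 1615} = \frac{1}{4} \cdot \frac{1}{1615} = \frac{1}{6460} \approx 0.0001548$)
$b 0 = \frac{1}{6460} \cdot 0 = 0$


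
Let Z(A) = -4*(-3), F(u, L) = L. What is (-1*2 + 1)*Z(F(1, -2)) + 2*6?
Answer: 0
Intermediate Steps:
Z(A) = 12
(-1*2 + 1)*Z(F(1, -2)) + 2*6 = (-1*2 + 1)*12 + 2*6 = (-2 + 1)*12 + 12 = -1*12 + 12 = -12 + 12 = 0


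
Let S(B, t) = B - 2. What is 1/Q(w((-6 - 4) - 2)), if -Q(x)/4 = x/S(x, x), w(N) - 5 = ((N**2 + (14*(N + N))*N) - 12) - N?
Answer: -4179/16724 ≈ -0.24988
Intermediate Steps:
S(B, t) = -2 + B
w(N) = -7 - N + 29*N**2 (w(N) = 5 + (((N**2 + (14*(N + N))*N) - 12) - N) = 5 + (((N**2 + (14*(2*N))*N) - 12) - N) = 5 + (((N**2 + (28*N)*N) - 12) - N) = 5 + (((N**2 + 28*N**2) - 12) - N) = 5 + ((29*N**2 - 12) - N) = 5 + ((-12 + 29*N**2) - N) = 5 + (-12 - N + 29*N**2) = -7 - N + 29*N**2)
Q(x) = -4*x/(-2 + x)
1/Q(w((-6 - 4) - 2)) = 1/(-4*(-7 - ((-6 - 4) - 2) + 29*((-6 - 4) - 2)**2)/(-2 + (-7 - ((-6 - 4) - 2) + 29*((-6 - 4) - 2)**2))) = 1/(-4*(-7 - (-10 - 2) + 29*(-10 - 2)**2)/(-2 + (-7 - (-10 - 2) + 29*(-10 - 2)**2))) = 1/(-4*(-7 - 1*(-12) + 29*(-12)**2)/(-2 + (-7 - 1*(-12) + 29*(-12)**2))) = 1/(-4*(-7 + 12 + 29*144)/(-2 + (-7 + 12 + 29*144))) = 1/(-4*(-7 + 12 + 4176)/(-2 + (-7 + 12 + 4176))) = 1/(-4*4181/(-2 + 4181)) = 1/(-4*4181/4179) = 1/(-4*4181*1/4179) = 1/(-16724/4179) = -4179/16724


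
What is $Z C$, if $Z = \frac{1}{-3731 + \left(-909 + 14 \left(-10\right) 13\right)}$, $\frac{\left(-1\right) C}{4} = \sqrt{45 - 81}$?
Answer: $\frac{6 i}{1615} \approx 0.0037152 i$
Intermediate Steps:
$C = - 24 i$ ($C = - 4 \sqrt{45 - 81} = - 4 \sqrt{-36} = - 4 \cdot 6 i = - 24 i \approx - 24.0 i$)
$Z = - \frac{1}{6460}$ ($Z = \frac{1}{-3731 - 2729} = \frac{1}{-6460} = - \frac{1}{6460} \approx -0.0001548$)
$Z C = - \frac{\left(-24\right) i}{6460} = \frac{6 i}{1615}$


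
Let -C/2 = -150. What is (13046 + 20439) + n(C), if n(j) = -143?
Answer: 33342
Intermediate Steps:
C = 300 (C = -2*(-150) = 300)
(13046 + 20439) + n(C) = (13046 + 20439) - 143 = 33485 - 143 = 33342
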